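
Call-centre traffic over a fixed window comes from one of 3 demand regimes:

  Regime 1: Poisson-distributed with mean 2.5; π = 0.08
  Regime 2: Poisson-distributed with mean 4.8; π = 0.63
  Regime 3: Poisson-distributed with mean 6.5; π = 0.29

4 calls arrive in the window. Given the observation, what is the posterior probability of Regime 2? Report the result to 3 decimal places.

P(component k | x) = π_k·f_k(x) / marginal(x), where marginal(x) = Σ_j π_j·f_j(x).
Poisson probabilities:
  f_1 = e^(−2.5)·2.5^4/4! = 0.133602
  f_2 = e^(−4.8)·4.8^4/4! = 0.182029
  f_3 = e^(−6.5)·6.5^4/4! = 0.111822
Prior × likelihood for each component:
  π_1·f_1 = 0.08 × 0.133602 = 0.0106882
  π_2·f_2 = 0.63 × 0.182029 = 0.114678
  π_3·f_3 = 0.29 × 0.111822 = 0.0324284
Marginal: 0.0106882 + 0.114678 + 0.0324284 = 0.157795
So the posterior for Regime 2 is 0.114678 / 0.157795 ≈ 0.727.

0.727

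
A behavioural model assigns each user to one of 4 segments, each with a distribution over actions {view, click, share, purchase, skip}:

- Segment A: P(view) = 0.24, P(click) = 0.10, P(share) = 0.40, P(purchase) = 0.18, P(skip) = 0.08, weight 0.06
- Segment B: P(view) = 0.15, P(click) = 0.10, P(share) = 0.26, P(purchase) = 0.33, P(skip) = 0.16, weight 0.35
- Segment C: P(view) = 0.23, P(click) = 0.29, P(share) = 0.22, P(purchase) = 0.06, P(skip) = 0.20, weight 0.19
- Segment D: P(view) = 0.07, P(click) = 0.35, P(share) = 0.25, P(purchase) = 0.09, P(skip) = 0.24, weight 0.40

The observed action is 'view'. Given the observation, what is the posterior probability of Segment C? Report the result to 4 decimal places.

The responsibility of component k is π_k f_k(x) divided by Σ_j π_j f_j(x).
Categorical probabilities:
  f_A = P(view | comp) = 0.24
  f_B = P(view | comp) = 0.15
  f_C = P(view | comp) = 0.23
  f_D = P(view | comp) = 0.07
Unnormalised posteriors:
  π_A·f_A = 0.06 × 0.24 = 0.0144
  π_B·f_B = 0.35 × 0.15 = 0.0525
  π_C·f_C = 0.19 × 0.23 = 0.0437
  π_D·f_D = 0.40 × 0.07 = 0.028
Normaliser: 0.0144 + 0.0525 + 0.0437 + 0.028 = 0.1386
P(Segment C | x) = 0.0437 / 0.1386 ≈ 0.3153

0.3153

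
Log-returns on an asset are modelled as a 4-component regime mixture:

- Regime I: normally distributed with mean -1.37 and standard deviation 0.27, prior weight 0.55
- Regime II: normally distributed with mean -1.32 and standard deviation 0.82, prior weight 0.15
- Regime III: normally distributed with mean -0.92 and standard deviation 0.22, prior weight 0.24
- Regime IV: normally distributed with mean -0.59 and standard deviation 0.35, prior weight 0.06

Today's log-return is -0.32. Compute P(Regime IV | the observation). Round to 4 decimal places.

Apply Bayes' rule: the posterior for each component is proportional to its prior times its likelihood at x.
Normal densities:
  f_I = 0.000768297
  f_II = 0.231288
  f_III = 0.0439889
  f_IV = 0.846481
Prior × likelihood for each component:
  π_I·f_I = 0.55 × 0.000768297 = 0.000422564
  π_II·f_II = 0.15 × 0.231288 = 0.0346932
  π_III·f_III = 0.24 × 0.0439889 = 0.0105573
  π_IV·f_IV = 0.06 × 0.846481 = 0.0507889
Marginal: 0.000422564 + 0.0346932 + 0.0105573 + 0.0507889 = 0.0964619
Responsibility of Regime IV: 0.0507889 / 0.0964619 ≈ 0.5265

0.5265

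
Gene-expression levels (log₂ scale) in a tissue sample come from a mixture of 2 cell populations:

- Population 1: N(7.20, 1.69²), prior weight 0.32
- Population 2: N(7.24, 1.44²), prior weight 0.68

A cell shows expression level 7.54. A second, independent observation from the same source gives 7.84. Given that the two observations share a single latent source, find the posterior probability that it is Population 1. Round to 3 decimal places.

The responsibility of component k is w_k f_k(x) divided by Σ_j w_j f_j(x).
Since both observations come from the same component, the likelihood for component k is f_k(x₁)·f_k(x₂).
  f_1 = [(1/(1.69·√(2π)))·exp(−(7.54−7.20)²/(2·1.69²)) = 0.236061·exp(-0.02024) = 0.231331] × [0.219726] = 0.0508295
  f_2 = [(1/(1.44·√(2π)))·exp(−(7.54−7.24)²/(2·1.44²)) = 0.277043·exp(-0.02170) = 0.271096] × [0.254009] = 0.0688607
Multiply by the mixture weights:
  w_1·f_1 = 0.32 × 0.0508295 = 0.0162655
  w_2·f_2 = 0.68 × 0.0688607 = 0.0468252
Marginal: 0.0162655 + 0.0468252 = 0.0630907
So the posterior for Population 1 is 0.0162655 / 0.0630907 ≈ 0.258.

0.258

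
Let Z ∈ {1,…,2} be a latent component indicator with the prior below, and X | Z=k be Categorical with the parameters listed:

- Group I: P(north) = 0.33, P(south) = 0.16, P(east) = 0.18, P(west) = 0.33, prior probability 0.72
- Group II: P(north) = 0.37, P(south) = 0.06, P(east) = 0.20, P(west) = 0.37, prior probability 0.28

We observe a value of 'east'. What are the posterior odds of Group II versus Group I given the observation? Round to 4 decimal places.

Posterior odds = (w_i f_i(x)) / (w_j f_j(x)); the normalising sum cancels.
Categorical probabilities:
  f_I = P(east | comp) = 0.18
  f_II = P(east | comp) = 0.20
0.056 / 0.1296 ≈ 0.4321

0.4321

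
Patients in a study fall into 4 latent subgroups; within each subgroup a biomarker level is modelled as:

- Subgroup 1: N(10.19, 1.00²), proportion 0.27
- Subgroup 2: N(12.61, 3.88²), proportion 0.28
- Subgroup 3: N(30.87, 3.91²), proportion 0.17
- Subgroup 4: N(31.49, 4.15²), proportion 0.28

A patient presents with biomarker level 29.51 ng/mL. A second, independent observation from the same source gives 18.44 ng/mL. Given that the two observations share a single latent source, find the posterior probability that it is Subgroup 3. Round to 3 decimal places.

Posterior ∝ prior × likelihood, so P(k | x) ∝ P(Z=k) f_k(x); normalise over all components.
Since both observations come from the same component, the likelihood for component k is f_k(x₁)·f_k(x₂).
  p_1 = [(1/(1.00·√(2π)))·exp(−(29.51−10.19)²/(2·1.00²)) = 0.398942·exp(-186.63120) = 3.53191e-82] × [6.62714e-16] = 2.34065e-97
  p_2 = [(1/(3.88·√(2π)))·exp(−(29.51−12.61)²/(2·3.88²)) = 0.102820·exp(-9.48593) = 7.80532e-06] × [0.0332519] = 2.59542e-07
  p_3 = [(1/(3.91·√(2π)))·exp(−(29.51−30.87)²/(2·3.91²)) = 0.102031·exp(-0.06049) = 0.0960422] × [0.000651922] = 6.2612e-05
  p_4 = [(1/(4.15·√(2π)))·exp(−(29.51−31.49)²/(2·4.15²)) = 0.096131·exp(-0.11382) = 0.0857891] × [0.000684903] = 5.87572e-05
Unnormalised posteriors:
  P(Z=1)·p_1 = 0.27 × 2.34065e-97 = 6.31974e-98
  P(Z=2)·p_2 = 0.28 × 2.59542e-07 = 7.26717e-08
  P(Z=3)·p_3 = 0.17 × 6.2612e-05 = 1.0644e-05
  P(Z=4)·p_4 = 0.28 × 5.87572e-05 = 1.6452e-05
Normaliser: 6.31974e-98 + 7.26717e-08 + 1.0644e-05 + 1.6452e-05 = 2.71687e-05
P(Subgroup 3 | data) = 1.0644e-05 / 2.71687e-05 ≈ 0.392

0.392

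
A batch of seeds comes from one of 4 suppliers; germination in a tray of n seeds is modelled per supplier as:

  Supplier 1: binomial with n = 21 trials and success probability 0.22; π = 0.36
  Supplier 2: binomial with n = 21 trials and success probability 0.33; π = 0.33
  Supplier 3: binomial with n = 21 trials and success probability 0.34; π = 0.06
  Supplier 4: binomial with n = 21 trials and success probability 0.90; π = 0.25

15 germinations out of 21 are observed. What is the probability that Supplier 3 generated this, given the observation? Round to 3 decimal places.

The responsibility of component k is P(Z=k) f_k(x) divided by Σ_j P(Z=j) f_j(x).
Evaluate each component's likelihood at the observed value:
  f_1 = C(21,15)·0.22^15·0.78^6 = 54264·1.3688e-10·0.2252 = 1.67271e-06
  f_2 = C(21,15)·0.33^15·0.67^6 = 54264·5.99389e-08·0.0904584 = 0.000294218
  f_3 = C(21,15)·0.34^15·0.66^6 = 54264·9.37959e-08·0.082654 = 0.000420687
  f_4 = C(21,15)·0.90^15·0.10^6 = 54264·0.205891·1e-06 = 0.0111725
Prior × likelihood for each component:
  P(Z=1)·f_1 = 0.36 × 1.67271e-06 = 6.02174e-07
  P(Z=2)·f_2 = 0.33 × 0.000294218 = 9.7092e-05
  P(Z=3)·f_3 = 0.06 × 0.000420687 = 2.52412e-05
  P(Z=4)·f_4 = 0.25 × 0.0111725 = 0.00279312
Sum: 6.02174e-07 + 9.7092e-05 + 2.52412e-05 + 0.00279312 = 0.00291605
Responsibility of Supplier 3: 2.52412e-05 / 0.00291605 ≈ 0.009

0.009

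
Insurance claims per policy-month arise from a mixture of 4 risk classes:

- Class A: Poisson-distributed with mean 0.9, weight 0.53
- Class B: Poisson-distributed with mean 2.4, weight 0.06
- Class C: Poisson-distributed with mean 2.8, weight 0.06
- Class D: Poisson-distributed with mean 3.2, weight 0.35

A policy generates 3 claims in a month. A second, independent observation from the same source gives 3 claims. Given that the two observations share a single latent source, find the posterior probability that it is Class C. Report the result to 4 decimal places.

Apply Bayes' rule: the posterior for each component is proportional to its prior times its likelihood at x.
Since both observations come from the same component, the likelihood for component k is f_k(x₁)·f_k(x₂).
  L_A = [e^(−0.9)·0.9^3/3! = 0.0493982] × [0.0493982] = 0.00244018
  L_B = [e^(−2.4)·2.4^3/3! = 0.209014] × [0.209014] = 0.0436869
  L_C = [e^(−2.8)·2.8^3/3! = 0.222484] × [0.222484] = 0.049499
  L_D = [e^(−3.2)·3.2^3/3! = 0.222616] × [0.222616] = 0.0495579
Prior × likelihood for each component:
  w_A·L_A = 0.53 × 0.00244018 = 0.0012933
  w_B·L_B = 0.06 × 0.0436869 = 0.00262122
  w_C·L_C = 0.06 × 0.049499 = 0.00296994
  w_D·L_D = 0.35 × 0.0495579 = 0.0173453
Evidence: 0.0012933 + 0.00262122 + 0.00296994 + 0.0173453 = 0.0242297
So the posterior for Class C is 0.00296994 / 0.0242297 ≈ 0.1226.

0.1226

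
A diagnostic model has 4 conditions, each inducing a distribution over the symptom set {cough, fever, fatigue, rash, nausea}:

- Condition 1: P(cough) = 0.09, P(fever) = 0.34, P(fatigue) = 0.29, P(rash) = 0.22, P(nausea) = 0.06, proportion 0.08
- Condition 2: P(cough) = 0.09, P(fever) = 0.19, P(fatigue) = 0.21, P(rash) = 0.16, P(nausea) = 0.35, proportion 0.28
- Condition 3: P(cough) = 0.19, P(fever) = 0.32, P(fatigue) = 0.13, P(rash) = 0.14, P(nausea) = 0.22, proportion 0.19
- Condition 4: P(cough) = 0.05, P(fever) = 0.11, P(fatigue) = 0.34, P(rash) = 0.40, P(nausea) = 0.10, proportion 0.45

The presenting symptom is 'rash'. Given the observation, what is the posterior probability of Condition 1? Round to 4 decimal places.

P(component k | x) = w_k·f_k(x) / marginal(x), where marginal(x) = Σ_j w_j·f_j(x).
Categorical probabilities:
  f_1 = 0.22
  f_2 = 0.16
  f_3 = 0.14
  f_4 = 0.4
Unnormalised posteriors:
  w_1·f_1 = 0.08 × 0.22 = 0.0176
  w_2·f_2 = 0.28 × 0.16 = 0.0448
  w_3·f_3 = 0.19 × 0.14 = 0.0266
  w_4·f_4 = 0.45 × 0.4 = 0.18
Sum: 0.0176 + 0.0448 + 0.0266 + 0.18 = 0.269
P(Condition 1 | the observation) = 0.0176 / 0.269 ≈ 0.0654

0.0654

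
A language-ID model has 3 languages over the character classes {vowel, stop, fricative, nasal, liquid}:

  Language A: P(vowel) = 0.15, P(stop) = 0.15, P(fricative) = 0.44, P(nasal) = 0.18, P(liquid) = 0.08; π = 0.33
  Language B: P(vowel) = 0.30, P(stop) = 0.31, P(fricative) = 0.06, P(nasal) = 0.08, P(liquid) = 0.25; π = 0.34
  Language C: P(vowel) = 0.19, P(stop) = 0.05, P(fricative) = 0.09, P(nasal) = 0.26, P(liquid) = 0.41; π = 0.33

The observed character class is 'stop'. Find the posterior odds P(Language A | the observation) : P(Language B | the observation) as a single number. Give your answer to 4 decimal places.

0.4696

The posterior odds equal the prior odds times the likelihood ratio: (π_i/π_j)·(f_i(x)/f_j(x)).
Evaluate each component's likelihood at the observed value:
  p_A = P(stop | comp) = 0.15
  p_B = P(stop | comp) = 0.31
  p_C = P(stop | comp) = 0.05
Posterior odds = (π_A·p_A) / (π_B·p_B) = (0.33·0.15) / (0.34·0.31) = 0.0495 / 0.1054 ≈ 0.4696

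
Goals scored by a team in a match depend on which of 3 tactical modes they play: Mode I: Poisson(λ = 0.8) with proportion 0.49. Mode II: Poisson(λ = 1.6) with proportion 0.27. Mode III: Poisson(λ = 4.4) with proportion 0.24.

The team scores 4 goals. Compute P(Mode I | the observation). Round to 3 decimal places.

0.058

Posterior ∝ prior × likelihood, so P(k | x) ∝ π_k f_k(x); normalise over all components.
Evaluate each component's likelihood at the observed value:
  L_I = e^(−0.8)·0.8^4/4! = 0.00766855
  L_II = e^(−1.6)·1.6^4/4! = 0.0551312
  L_III = e^(−4.4)·4.4^4/4! = 0.191736
Prior × likelihood for each component:
  π_I·L_I = 0.49 × 0.00766855 = 0.00375759
  π_II·L_II = 0.27 × 0.0551312 = 0.0148854
  π_III·L_III = 0.24 × 0.191736 = 0.0460166
Evidence: 0.00375759 + 0.0148854 + 0.0460166 = 0.0646597
P(Mode I | data) = 0.00375759 / 0.0646597 ≈ 0.058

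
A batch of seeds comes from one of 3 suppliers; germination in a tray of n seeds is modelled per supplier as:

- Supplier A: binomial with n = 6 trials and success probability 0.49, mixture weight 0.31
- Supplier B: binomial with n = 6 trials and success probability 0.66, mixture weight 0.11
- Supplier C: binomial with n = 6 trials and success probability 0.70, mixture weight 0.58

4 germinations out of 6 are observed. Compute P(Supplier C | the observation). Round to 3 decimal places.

By Bayes' theorem, P(k | x) = π_k f_k(x) / Σ_j π_j f_j(x).
Evaluate each component's likelihood at the observed value:
  p_A = C(6,4)·0.49^4·0.51^2 = 15·0.057648·0.2601 = 0.224914
  p_B = C(6,4)·0.66^4·0.34^2 = 15·0.189747·0.1156 = 0.329022
  p_C = C(6,4)·0.70^4·0.30^2 = 15·0.2401·0.09 = 0.324135
Prior × likelihood for each component:
  π_A·p_A = 0.31 × 0.224914 = 0.0697233
  π_B·p_B = 0.11 × 0.329022 = 0.0361924
  π_C·p_C = 0.58 × 0.324135 = 0.187998
Marginal: 0.0697233 + 0.0361924 + 0.187998 = 0.293914
So the posterior for Supplier C is 0.187998 / 0.293914 ≈ 0.640.

0.640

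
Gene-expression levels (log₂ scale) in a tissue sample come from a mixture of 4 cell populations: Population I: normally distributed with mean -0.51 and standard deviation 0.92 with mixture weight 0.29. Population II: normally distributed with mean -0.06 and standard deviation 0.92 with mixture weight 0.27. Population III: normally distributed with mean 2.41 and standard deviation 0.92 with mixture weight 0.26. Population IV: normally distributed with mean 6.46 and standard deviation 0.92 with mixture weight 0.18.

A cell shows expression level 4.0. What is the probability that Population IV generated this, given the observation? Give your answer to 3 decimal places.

0.079

Apply Bayes' rule: the posterior for each component is proportional to its prior times its likelihood at x.
Component likelihoods at x = 4.0:
  L_I = 2.62295e-06
  L_II = 2.55971e-05
  L_III = 0.0973931
  L_IV = 0.0121496
Weight by the priors:
  w_I·L_I = 0.29 × 2.62295e-06 = 7.60655e-07
  w_II·L_II = 0.27 × 2.55971e-05 = 6.9112e-06
  w_III·L_III = 0.26 × 0.0973931 = 0.0253222
  w_IV·L_IV = 0.18 × 0.0121496 = 0.00218692
Normaliser: 7.60655e-07 + 6.9112e-06 + 0.0253222 + 0.00218692 = 0.0275168
P(Population IV | 4.0) ≈ 0.079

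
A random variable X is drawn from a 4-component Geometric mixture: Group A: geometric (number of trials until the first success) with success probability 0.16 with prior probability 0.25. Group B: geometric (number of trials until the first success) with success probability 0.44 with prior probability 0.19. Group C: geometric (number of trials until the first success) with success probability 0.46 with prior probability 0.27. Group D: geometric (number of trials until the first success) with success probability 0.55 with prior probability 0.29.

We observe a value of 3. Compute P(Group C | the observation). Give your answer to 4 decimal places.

0.2945

Posterior ∝ prior × likelihood, so P(k | x) ∝ π_k f_k(x); normalise over all components.
Component likelihoods at x = 3:
  L_A = 0.16·(1−0.16)^2 = 0.16·0.7056 = 0.112896
  L_B = 0.44·(1−0.44)^2 = 0.44·0.3136 = 0.137984
  L_C = 0.46·(1−0.46)^2 = 0.46·0.2916 = 0.134136
  L_D = 0.55·(1−0.55)^2 = 0.55·0.2025 = 0.111375
Multiply by the mixture weights:
  π_A·L_A = 0.25 × 0.112896 = 0.028224
  π_B·L_B = 0.19 × 0.137984 = 0.026217
  π_C·L_C = 0.27 × 0.134136 = 0.0362167
  π_D·L_D = 0.29 × 0.111375 = 0.0322987
Sum: 0.028224 + 0.026217 + 0.0362167 + 0.0322987 = 0.122956
P(Group C | x) = 0.0362167 / 0.122956 ≈ 0.2945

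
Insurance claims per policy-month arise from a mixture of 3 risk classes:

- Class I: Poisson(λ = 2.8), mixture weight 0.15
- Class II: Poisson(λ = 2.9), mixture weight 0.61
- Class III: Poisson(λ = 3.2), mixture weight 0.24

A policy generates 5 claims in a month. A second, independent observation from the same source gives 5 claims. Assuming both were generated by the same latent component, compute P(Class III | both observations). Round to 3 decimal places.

0.323

Posterior ∝ prior × likelihood, so P(k | x) ∝ w_k f_k(x); normalise over all components.
Since both observations come from the same component, the likelihood for component k is f_k(x₁)·f_k(x₂).
  p_I = [e^(−2.8)·2.8^5/5! = 0.0872136] × [0.0872136] = 0.00760622
  p_II = [e^(−2.9)·2.9^5/5! = 0.0940491] × [0.0940491] = 0.00884524
  p_III = [e^(−3.2)·3.2^5/5! = 0.113979] × [0.113979] = 0.0129913
Unnormalised posteriors:
  w_I·p_I = 0.15 × 0.00760622 = 0.00114093
  w_II·p_II = 0.61 × 0.00884524 = 0.00539559
  w_III·p_III = 0.24 × 0.0129913 = 0.00311791
Denominator: 0.00114093 + 0.00539559 + 0.00311791 = 0.00965444
P(Class III | x₁, x₂) ≈ 0.323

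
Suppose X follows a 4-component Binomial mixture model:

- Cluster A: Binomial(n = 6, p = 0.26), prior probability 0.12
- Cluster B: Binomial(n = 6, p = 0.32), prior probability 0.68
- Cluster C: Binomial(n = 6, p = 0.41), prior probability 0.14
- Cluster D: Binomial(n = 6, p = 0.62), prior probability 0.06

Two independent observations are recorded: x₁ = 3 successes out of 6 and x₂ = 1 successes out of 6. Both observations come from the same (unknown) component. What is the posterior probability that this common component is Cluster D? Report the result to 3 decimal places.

0.009

By Bayes' theorem, P(k | x) = P(Z=k) f_k(x) / Σ_j P(Z=j) f_j(x).
Since both observations come from the same component, the likelihood for component k is f_k(x₁)·f_k(x₂).
  f_A = [0.142444] × [0.346165] = 0.0493092
  f_B = [0.206066] × [0.279155] = 0.0575244
  f_C = [0.283099] × [0.175871] = 0.0497889
  f_D = [0.261551] × [0.0294755] = 0.00770933
Unnormalised posteriors:
  P(Z=A)·f_A = 0.12 × 0.0493092 = 0.00591711
  P(Z=B)·f_B = 0.68 × 0.0575244 = 0.0391166
  P(Z=C)·f_C = 0.14 × 0.0497889 = 0.00697045
  P(Z=D)·f_D = 0.06 × 0.00770933 = 0.00046256
Evidence: 0.00591711 + 0.0391166 + 0.00697045 + 0.00046256 = 0.0524667
So the posterior for Cluster D is 0.00046256 / 0.0524667 ≈ 0.009.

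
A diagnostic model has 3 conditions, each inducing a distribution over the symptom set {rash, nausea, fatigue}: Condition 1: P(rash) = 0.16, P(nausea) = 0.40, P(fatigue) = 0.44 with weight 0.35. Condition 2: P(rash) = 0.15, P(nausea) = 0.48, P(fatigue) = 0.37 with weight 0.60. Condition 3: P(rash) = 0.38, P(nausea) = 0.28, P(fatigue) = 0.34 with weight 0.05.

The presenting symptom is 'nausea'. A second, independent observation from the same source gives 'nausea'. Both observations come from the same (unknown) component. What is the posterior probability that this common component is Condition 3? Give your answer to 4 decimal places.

0.0198

The responsibility of component k is π_k f_k(x) divided by Σ_j π_j f_j(x).
Since both observations come from the same component, the likelihood for component k is f_k(x₁)·f_k(x₂).
  p_1 = [0.4] × [0.4] = 0.16
  p_2 = [0.48] × [0.48] = 0.2304
  p_3 = [0.28] × [0.28] = 0.0784
Prior × likelihood for each component:
  π_1·p_1 = 0.35 × 0.16 = 0.056
  π_2·p_2 = 0.60 × 0.2304 = 0.13824
  π_3·p_3 = 0.05 × 0.0784 = 0.00392
Marginal: 0.056 + 0.13824 + 0.00392 = 0.19816
Responsibility of Condition 3: 0.00392 / 0.19816 ≈ 0.0198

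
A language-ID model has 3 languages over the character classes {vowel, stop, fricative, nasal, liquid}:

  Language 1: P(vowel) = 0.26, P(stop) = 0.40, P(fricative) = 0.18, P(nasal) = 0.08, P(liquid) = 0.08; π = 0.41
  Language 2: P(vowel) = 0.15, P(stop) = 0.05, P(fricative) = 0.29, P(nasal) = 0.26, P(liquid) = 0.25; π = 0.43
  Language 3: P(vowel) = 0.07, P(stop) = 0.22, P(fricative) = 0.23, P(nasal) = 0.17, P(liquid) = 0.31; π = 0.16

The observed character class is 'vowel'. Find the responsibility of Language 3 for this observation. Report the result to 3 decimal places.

By Bayes' theorem, P(k | x) = π_k f_k(x) / Σ_j π_j f_j(x).
Categorical probabilities:
  L_1 = P(vowel | comp) = 0.26
  L_2 = P(vowel | comp) = 0.15
  L_3 = P(vowel | comp) = 0.07
Unnormalised posteriors:
  π_1·L_1 = 0.41 × 0.26 = 0.1066
  π_2·L_2 = 0.43 × 0.15 = 0.0645
  π_3·L_3 = 0.16 × 0.07 = 0.0112
Denominator: 0.1066 + 0.0645 + 0.0112 = 0.1823
P(Language 3 | data) ≈ 0.061

0.061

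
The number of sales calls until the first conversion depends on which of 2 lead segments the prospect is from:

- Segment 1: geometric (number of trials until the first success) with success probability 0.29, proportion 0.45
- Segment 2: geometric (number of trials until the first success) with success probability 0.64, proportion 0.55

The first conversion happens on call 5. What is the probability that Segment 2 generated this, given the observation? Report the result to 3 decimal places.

Apply Bayes' rule: the posterior for each component is proportional to its prior times its likelihood at x.
Evaluate each component's likelihood at the observed value:
  f_1 = 0.29·(1−0.29)^4 = 0.29·0.254117 = 0.0736939
  f_2 = 0.64·(1−0.64)^4 = 0.64·0.0167962 = 0.0107495
Unnormalised posteriors:
  π_1·f_1 = 0.45 × 0.0736939 = 0.0331622
  π_2·f_2 = 0.55 × 0.0107495 = 0.00591225
Normaliser: 0.0331622 + 0.00591225 = 0.0390745
P(Segment 2 | x) = 0.00591225 / 0.0390745 ≈ 0.151

0.151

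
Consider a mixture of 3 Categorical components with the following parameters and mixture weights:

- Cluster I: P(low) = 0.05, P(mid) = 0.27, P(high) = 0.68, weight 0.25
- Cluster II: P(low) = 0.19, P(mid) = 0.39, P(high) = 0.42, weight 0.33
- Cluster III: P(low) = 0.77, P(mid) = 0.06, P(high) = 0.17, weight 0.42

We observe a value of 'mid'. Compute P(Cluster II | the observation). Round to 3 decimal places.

By Bayes' theorem, P(k | x) = π_k f_k(x) / Σ_j π_j f_j(x).
Component likelihoods at x = 'mid':
  p_I = 0.27
  p_II = 0.39
  p_III = 0.06
Multiply by the mixture weights:
  π_I·p_I = 0.25 × 0.27 = 0.0675
  π_II·p_II = 0.33 × 0.39 = 0.1287
  π_III·p_III = 0.42 × 0.06 = 0.0252
Evidence: 0.0675 + 0.1287 + 0.0252 = 0.2214
P(Cluster II | the observation) = 0.1287 / 0.2214 ≈ 0.581

0.581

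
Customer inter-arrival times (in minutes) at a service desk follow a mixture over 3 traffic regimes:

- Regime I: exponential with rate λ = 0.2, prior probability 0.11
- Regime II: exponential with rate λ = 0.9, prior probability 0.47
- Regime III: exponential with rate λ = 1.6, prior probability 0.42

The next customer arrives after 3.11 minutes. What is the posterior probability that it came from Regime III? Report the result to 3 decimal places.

By Bayes' theorem, P(k | x) = π_k f_k(x) / Σ_j π_j f_j(x).
Component likelihoods at x = 3.11 minutes:
  f_I = 0.2·e^(−0.2·3.11) = 0.2·e^(−0.6220) = 0.107374
  f_II = 0.9·e^(−0.9·3.11) = 0.9·e^(−2.7990) = 0.0547838
  f_III = 1.6·e^(−1.6·3.11) = 1.6·e^(−4.9760) = 0.0110426
Prior × likelihood for each component:
  π_I·f_I = 0.11 × 0.107374 = 0.0118111
  π_II·f_II = 0.47 × 0.0547838 = 0.0257484
  π_III·f_III = 0.42 × 0.0110426 = 0.00463788
Evidence: 0.0118111 + 0.0257484 + 0.00463788 = 0.0421974
So the posterior for Regime III is 0.00463788 / 0.0421974 ≈ 0.110.

0.110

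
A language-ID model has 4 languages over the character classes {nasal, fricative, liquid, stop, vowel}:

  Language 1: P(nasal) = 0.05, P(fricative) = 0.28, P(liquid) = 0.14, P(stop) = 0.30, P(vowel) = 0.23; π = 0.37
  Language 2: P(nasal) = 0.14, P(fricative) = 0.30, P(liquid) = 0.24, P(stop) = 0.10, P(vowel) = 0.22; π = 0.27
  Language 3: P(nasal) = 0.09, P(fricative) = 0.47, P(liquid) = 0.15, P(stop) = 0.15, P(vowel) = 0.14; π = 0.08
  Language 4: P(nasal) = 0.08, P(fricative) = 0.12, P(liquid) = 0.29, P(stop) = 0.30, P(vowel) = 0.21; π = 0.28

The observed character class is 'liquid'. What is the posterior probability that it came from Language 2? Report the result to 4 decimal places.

P(component k | x) = w_k·f_k(x) / marginal(x), where marginal(x) = Σ_j w_j·f_j(x).
Evaluate each component's likelihood at the observed value:
  f_1 = P(liquid | comp) = 0.14
  f_2 = P(liquid | comp) = 0.24
  f_3 = P(liquid | comp) = 0.15
  f_4 = P(liquid | comp) = 0.29
Multiply by the mixture weights:
  w_1·f_1 = 0.37 × 0.14 = 0.0518
  w_2·f_2 = 0.27 × 0.24 = 0.0648
  w_3·f_3 = 0.08 × 0.15 = 0.012
  w_4·f_4 = 0.28 × 0.29 = 0.0812
Normaliser: 0.0518 + 0.0648 + 0.012 + 0.0812 = 0.2098
So the posterior for Language 2 is 0.0648 / 0.2098 ≈ 0.3089.

0.3089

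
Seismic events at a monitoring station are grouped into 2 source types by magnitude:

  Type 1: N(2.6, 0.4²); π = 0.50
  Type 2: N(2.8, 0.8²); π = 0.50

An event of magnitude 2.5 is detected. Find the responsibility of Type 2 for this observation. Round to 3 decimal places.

0.325

Apply Bayes' rule: the posterior for each component is proportional to its prior times its likelihood at x.
Normal densities:
  L_1 = (1/(0.4·√(2π)))·exp(−(2.5−2.6)²/(2·0.4²)) = 0.997356·exp(-0.03125) = 0.96667
  L_2 = (1/(0.8·√(2π)))·exp(−(2.5−2.8)²/(2·0.8²)) = 0.498678·exp(-0.07031) = 0.464819
Multiply by the mixture weights:
  π_1·L_1 = 0.50 × 0.96667 = 0.483335
  π_2·L_2 = 0.50 × 0.464819 = 0.232409
Marginal: 0.483335 + 0.232409 = 0.715745
So the posterior for Type 2 is 0.232409 / 0.715745 ≈ 0.325.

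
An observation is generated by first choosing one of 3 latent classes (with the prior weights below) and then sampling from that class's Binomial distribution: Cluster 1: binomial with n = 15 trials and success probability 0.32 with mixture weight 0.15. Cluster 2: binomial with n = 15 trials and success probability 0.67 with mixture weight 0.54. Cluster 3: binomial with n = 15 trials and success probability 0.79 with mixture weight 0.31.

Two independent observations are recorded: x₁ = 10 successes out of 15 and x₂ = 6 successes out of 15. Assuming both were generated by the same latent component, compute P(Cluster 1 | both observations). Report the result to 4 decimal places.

P(component k | x) = π_k·f_k(x) / marginal(x), where marginal(x) = Σ_j π_j·f_j(x).
Since both observations come from the same component, the likelihood for component k is f_k(x₁)·f_k(x₂).
  p_1 = [0.00491586] × [0.167064] = 0.000821266
  p_2 = [0.214226] × [0.0210125] = 0.00450144
  p_3 = [0.116124] × [0.000966363] = 0.000112218
Weight by the priors:
  π_1·p_1 = 0.15 × 0.000821266 = 0.00012319
  π_2·p_2 = 0.54 × 0.00450144 = 0.00243078
  π_3·p_3 = 0.31 × 0.000112218 = 3.47876e-05
Denominator: 0.00012319 + 0.00243078 + 3.47876e-05 = 0.00258875
So the posterior for Cluster 1 is 0.00012319 / 0.00258875 ≈ 0.0476.

0.0476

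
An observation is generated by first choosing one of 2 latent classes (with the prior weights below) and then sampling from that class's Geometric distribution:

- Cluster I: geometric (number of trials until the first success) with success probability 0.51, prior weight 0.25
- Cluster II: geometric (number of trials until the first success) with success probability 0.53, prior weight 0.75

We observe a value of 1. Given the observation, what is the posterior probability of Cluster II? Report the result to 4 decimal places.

P(component k | x) = w_k·f_k(x) / marginal(x), where marginal(x) = Σ_j w_j·f_j(x).
Geometric probabilities:
  L_I = 0.51
  L_II = 0.53
Prior × likelihood for each component:
  w_I·L_I = 0.25 × 0.51 = 0.1275
  w_II·L_II = 0.75 × 0.53 = 0.3975
Denominator: 0.1275 + 0.3975 = 0.525
So the posterior for Cluster II is 0.3975 / 0.525 ≈ 0.7571.

0.7571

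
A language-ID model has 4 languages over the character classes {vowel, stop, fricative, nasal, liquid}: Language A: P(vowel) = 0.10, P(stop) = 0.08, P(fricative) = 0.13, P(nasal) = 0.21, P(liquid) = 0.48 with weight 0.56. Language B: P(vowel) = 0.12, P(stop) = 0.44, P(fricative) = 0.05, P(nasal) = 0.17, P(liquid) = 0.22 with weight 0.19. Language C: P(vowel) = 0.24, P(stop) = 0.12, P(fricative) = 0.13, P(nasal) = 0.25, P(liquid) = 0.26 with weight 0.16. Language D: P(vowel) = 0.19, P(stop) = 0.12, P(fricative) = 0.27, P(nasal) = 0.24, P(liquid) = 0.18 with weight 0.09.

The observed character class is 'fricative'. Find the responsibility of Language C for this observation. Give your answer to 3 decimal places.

By Bayes' theorem, P(k | x) = w_k f_k(x) / Σ_j w_j f_j(x).
Component likelihoods at x = 'fricative':
  L_A = P(fricative | comp) = 0.13
  L_B = P(fricative | comp) = 0.05
  L_C = P(fricative | comp) = 0.13
  L_D = P(fricative | comp) = 0.27
Multiply by the mixture weights:
  w_A·L_A = 0.56 × 0.13 = 0.0728
  w_B·L_B = 0.19 × 0.05 = 0.0095
  w_C·L_C = 0.16 × 0.13 = 0.0208
  w_D·L_D = 0.09 × 0.27 = 0.0243
Marginal: 0.0728 + 0.0095 + 0.0208 + 0.0243 = 0.1274
Responsibility of Language C: 0.0208 / 0.1274 ≈ 0.163

0.163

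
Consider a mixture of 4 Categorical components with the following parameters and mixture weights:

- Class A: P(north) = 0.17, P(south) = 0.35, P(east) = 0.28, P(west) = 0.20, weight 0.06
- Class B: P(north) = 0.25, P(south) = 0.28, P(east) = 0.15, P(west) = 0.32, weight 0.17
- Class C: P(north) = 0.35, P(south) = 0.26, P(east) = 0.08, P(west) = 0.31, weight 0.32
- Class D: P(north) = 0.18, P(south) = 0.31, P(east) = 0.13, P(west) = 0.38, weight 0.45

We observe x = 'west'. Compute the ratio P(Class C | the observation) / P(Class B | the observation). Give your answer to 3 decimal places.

1.824

Only the two components matter; the odds are (P(Z=i) f_i(x)) / (P(Z=j) f_j(x)).
Component likelihoods at x = 'west':
  f_A = 0.2
  f_B = 0.32
  f_C = 0.31
  f_D = 0.38
0.0992 / 0.0544 ≈ 1.824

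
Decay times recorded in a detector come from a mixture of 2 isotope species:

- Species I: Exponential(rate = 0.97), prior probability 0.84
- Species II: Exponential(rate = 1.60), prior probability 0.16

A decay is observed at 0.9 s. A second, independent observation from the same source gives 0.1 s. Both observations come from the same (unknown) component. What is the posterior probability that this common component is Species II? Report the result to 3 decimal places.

Posterior ∝ prior × likelihood, so P(k | x) ∝ P(Z=k) f_k(x); normalise over all components.
Since both observations come from the same component, the likelihood for component k is f_k(x₁)·f_k(x₂).
  f_I = [0.97·e^(−0.97·0.9) = 0.97·e^(−0.8730) = 0.405166] × [0.880329] = 0.356679
  f_II = [1.60·e^(−1.60·0.9) = 1.60·e^(−1.4400) = 0.379084] × [1.36343] = 0.516855
Prior × likelihood for each component:
  P(Z=I)·f_I = 0.84 × 0.356679 = 0.299611
  P(Z=II)·f_II = 0.16 × 0.516855 = 0.0826968
Normaliser: 0.299611 + 0.0826968 = 0.382307
P(Species II | x₁,x₂) ≈ 0.216

0.216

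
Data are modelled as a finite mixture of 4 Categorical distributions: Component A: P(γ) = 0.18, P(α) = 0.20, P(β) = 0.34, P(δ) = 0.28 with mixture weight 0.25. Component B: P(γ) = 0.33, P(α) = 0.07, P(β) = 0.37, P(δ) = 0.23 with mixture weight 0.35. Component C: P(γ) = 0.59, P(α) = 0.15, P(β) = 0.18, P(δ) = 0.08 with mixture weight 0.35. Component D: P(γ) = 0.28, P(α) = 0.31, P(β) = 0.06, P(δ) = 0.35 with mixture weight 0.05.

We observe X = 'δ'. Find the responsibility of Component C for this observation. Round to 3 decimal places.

0.143

The responsibility of component k is π_k f_k(x) divided by Σ_j π_j f_j(x).
Categorical probabilities:
  L_A = 0.28
  L_B = 0.23
  L_C = 0.08
  L_D = 0.35
Weight by the priors:
  π_A·L_A = 0.25 × 0.28 = 0.07
  π_B·L_B = 0.35 × 0.23 = 0.0805
  π_C·L_C = 0.35 × 0.08 = 0.028
  π_D·L_D = 0.05 × 0.35 = 0.0175
Sum: 0.07 + 0.0805 + 0.028 + 0.0175 = 0.196
P(Component C | the observation) = 0.028 / 0.196 ≈ 0.143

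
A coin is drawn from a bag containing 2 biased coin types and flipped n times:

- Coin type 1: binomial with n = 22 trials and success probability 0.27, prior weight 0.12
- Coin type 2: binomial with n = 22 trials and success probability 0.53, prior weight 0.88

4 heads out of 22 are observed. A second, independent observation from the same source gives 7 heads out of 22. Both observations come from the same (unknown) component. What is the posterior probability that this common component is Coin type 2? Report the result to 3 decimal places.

0.006

Posterior ∝ prior × likelihood, so P(k | x) ∝ P(Z=k) f_k(x); normalise over all components.
Since both observations come from the same component, the likelihood for component k is f_k(x₁)·f_k(x₂).
  f_1 = [C(22,4)·0.27^4·0.73^18 = 7315·0.00531441·0.00346586 = 0.134735] × [0.158937] = 0.0214144
  f_2 = [C(22,4)·0.53^4·0.47^18 = 7315·0.0789048·1.25245e-06 = 0.000722902] × [0.0241677] = 1.74709e-05
Prior × likelihood for each component:
  P(Z=1)·f_1 = 0.12 × 0.0214144 = 0.00256973
  P(Z=2)·f_2 = 0.88 × 1.74709e-05 = 1.53744e-05
Normaliser: 0.00256973 + 1.53744e-05 = 0.00258511
P(Coin type 2 | x₁, x₂) = 1.53744e-05 / 0.00258511 ≈ 0.006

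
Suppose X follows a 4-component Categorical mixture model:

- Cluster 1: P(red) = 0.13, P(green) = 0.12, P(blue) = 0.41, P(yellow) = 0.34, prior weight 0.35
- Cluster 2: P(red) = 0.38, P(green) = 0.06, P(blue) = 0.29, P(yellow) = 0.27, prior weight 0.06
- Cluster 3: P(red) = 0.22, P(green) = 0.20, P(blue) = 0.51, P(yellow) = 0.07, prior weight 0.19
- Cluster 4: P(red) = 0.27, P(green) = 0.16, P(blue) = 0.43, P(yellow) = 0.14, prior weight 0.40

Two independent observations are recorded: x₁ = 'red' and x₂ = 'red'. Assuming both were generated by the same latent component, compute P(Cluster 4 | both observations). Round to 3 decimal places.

0.551

P(component k | x) = w_k·f_k(x) / marginal(x), where marginal(x) = Σ_j w_j·f_j(x).
Since both observations come from the same component, the likelihood for component k is f_k(x₁)·f_k(x₂).
  f_1 = [P(red | comp) = 0.13] × [0.13] = 0.0169
  f_2 = [P(red | comp) = 0.38] × [0.38] = 0.1444
  f_3 = [P(red | comp) = 0.22] × [0.22] = 0.0484
  f_4 = [P(red | comp) = 0.27] × [0.27] = 0.0729
Unnormalised posteriors:
  w_1·f_1 = 0.35 × 0.0169 = 0.005915
  w_2·f_2 = 0.06 × 0.1444 = 0.008664
  w_3·f_3 = 0.19 × 0.0484 = 0.009196
  w_4·f_4 = 0.40 × 0.0729 = 0.02916
Denominator: 0.005915 + 0.008664 + 0.009196 + 0.02916 = 0.052935
P(Cluster 4 | x) = 0.02916 / 0.052935 ≈ 0.551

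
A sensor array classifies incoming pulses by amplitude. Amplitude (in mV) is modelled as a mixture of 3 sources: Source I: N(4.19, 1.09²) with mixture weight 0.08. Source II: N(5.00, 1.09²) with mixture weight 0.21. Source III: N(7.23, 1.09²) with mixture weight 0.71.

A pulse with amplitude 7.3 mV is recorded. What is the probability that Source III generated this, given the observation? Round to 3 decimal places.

0.967

Posterior ∝ prior × likelihood, so P(k | x) ∝ w_k f_k(x); normalise over all components.
Evaluate each component's likelihood at the observed value:
  p_I = (1/(1.09·√(2π)))·exp(−(7.3−4.19)²/(2·1.09²)) = 0.366002·exp(-4.07041) = 0.00624782
  p_II = (1/(1.09·√(2π)))·exp(−(7.3−5.00)²/(2·1.09²)) = 0.366002·exp(-2.22624) = 0.0395037
  p_III = (1/(1.09·√(2π)))·exp(−(7.3−7.23)²/(2·1.09²)) = 0.366002·exp(-0.00206) = 0.365248
Unnormalised posteriors:
  w_I·p_I = 0.08 × 0.00624782 = 0.000499826
  w_II·p_II = 0.21 × 0.0395037 = 0.00829579
  w_III·p_III = 0.71 × 0.365248 = 0.259326
Sum: 0.000499826 + 0.00829579 + 0.259326 = 0.268122
So the posterior for Source III is 0.259326 / 0.268122 ≈ 0.967.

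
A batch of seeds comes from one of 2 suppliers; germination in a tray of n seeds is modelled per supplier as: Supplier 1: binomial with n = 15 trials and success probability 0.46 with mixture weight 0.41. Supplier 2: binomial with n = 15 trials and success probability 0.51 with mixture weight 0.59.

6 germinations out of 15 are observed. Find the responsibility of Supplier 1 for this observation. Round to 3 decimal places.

P(component k | x) = π_k·f_k(x) / marginal(x), where marginal(x) = Σ_j π_j·f_j(x).
Binomial probabilities:
  p_1 = C(15,6)·0.46^6·0.54^9 = 5005·0.0094743·0.00390431 = 0.185138
  p_2 = C(15,6)·0.51^6·0.49^9 = 5005·0.0175963·0.00162841 = 0.143413
Prior × likelihood for each component:
  π_1·p_1 = 0.41 × 0.185138 = 0.0759065
  π_2·p_2 = 0.59 × 0.143413 = 0.0846139
Denominator: 0.0759065 + 0.0846139 = 0.16052
P(Supplier 1 | the observation) = 0.0759065 / 0.16052 ≈ 0.473

0.473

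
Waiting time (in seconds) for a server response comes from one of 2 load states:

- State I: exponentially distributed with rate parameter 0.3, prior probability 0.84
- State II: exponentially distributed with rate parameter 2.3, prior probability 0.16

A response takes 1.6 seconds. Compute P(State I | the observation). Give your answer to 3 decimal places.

P(component k | x) = P(Z=k)·f_k(x) / marginal(x), where marginal(x) = Σ_j P(Z=j)·f_j(x).
Component likelihoods at x = 1.6 seconds:
  L_I = 0.3·e^(−0.3·1.6) = 0.3·e^(−0.4800) = 0.185635
  L_II = 2.3·e^(−2.3·1.6) = 2.3·e^(−3.6800) = 0.0580128
Unnormalised posteriors:
  P(Z=I)·L_I = 0.84 × 0.185635 = 0.155933
  P(Z=II)·L_II = 0.16 × 0.0580128 = 0.00928205
Normaliser: 0.155933 + 0.00928205 = 0.165215
P(State I | data) ≈ 0.944

0.944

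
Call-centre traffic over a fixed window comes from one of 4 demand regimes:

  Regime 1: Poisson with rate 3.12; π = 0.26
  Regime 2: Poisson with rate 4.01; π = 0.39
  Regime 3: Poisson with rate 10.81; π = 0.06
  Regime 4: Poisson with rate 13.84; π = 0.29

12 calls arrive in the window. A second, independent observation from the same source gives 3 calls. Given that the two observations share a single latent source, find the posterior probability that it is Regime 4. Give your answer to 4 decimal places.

P(component k | x) = P(Z=k)·f_k(x) / marginal(x), where marginal(x) = Σ_j P(Z=j)·f_j(x).
Since both observations come from the same component, the likelihood for component k is f_k(x₁)·f_k(x₂).
  p_1 = [e^(−3.12)·3.12^12/12! = 7.84367e-05] × [0.223519] = 1.75321e-05
  p_2 = [e^(−4.01)·4.01^12/12! = 0.000654447] × [0.194877] = 0.000127537
  p_3 = [e^(−10.81)·10.81^12/12! = 0.107361] × [0.00425209] = 0.00045651
  p_4 = [e^(−13.84)·13.84^12/12! = 0.100614] × [0.000431143] = 4.33792e-05
Prior × likelihood for each component:
  P(Z=1)·p_1 = 0.26 × 1.75321e-05 = 4.55834e-06
  P(Z=2)·p_2 = 0.39 × 0.000127537 = 4.97394e-05
  P(Z=3)·p_3 = 0.06 × 0.00045651 = 2.73906e-05
  P(Z=4)·p_4 = 0.29 × 4.33792e-05 = 1.258e-05
Sum: 4.55834e-06 + 4.97394e-05 + 2.73906e-05 + 1.258e-05 = 9.42683e-05
Responsibility of Regime 4: 1.258e-05 / 9.42683e-05 ≈ 0.1334

0.1334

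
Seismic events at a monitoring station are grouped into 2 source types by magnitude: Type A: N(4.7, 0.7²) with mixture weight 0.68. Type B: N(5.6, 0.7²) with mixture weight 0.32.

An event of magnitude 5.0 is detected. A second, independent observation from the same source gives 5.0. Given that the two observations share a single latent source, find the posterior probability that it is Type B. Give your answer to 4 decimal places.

Posterior ∝ prior × likelihood, so P(k | x) ∝ π_k f_k(x); normalise over all components.
Since both observations come from the same component, the likelihood for component k is f_k(x₁)·f_k(x₂).
  L_A = [0.51991] × [0.51991] = 0.270306
  L_B = [0.394707] × [0.394707] = 0.155794
Prior × likelihood for each component:
  π_A·L_A = 0.68 × 0.270306 = 0.183808
  π_B·L_B = 0.32 × 0.155794 = 0.0498541
Denominator: 0.183808 + 0.0498541 = 0.233662
So the posterior for Type B is 0.0498541 / 0.233662 ≈ 0.2134.

0.2134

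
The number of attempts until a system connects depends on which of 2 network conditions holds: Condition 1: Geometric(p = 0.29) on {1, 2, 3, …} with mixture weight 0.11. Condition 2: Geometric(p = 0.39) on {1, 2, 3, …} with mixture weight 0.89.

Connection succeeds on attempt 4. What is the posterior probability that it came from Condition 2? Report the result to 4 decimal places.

Posterior ∝ prior × likelihood, so P(k | x) ∝ π_k f_k(x); normalise over all components.
Evaluate each component's likelihood at the observed value:
  p_1 = 0.29·(1−0.29)^3 = 0.29·0.357911 = 0.103794
  p_2 = 0.39·(1−0.39)^3 = 0.39·0.226981 = 0.0885226
Multiply by the mixture weights:
  π_1·p_1 = 0.11 × 0.103794 = 0.0114174
  π_2·p_2 = 0.89 × 0.0885226 = 0.0787851
Evidence: 0.0114174 + 0.0787851 = 0.0902025
Responsibility of Condition 2: 0.0787851 / 0.0902025 ≈ 0.8734

0.8734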